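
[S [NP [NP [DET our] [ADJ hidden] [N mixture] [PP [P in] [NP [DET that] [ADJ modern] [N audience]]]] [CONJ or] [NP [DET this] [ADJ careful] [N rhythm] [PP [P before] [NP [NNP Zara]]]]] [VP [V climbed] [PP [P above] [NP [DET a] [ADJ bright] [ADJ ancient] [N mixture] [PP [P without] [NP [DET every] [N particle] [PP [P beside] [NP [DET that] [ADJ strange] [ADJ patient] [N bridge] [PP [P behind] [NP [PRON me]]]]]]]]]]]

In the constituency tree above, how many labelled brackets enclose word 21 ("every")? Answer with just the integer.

The word sits inside DET, which is inside NP, inside PP, inside NP, inside PP, inside VP, inside S — 7 brackets in all.

7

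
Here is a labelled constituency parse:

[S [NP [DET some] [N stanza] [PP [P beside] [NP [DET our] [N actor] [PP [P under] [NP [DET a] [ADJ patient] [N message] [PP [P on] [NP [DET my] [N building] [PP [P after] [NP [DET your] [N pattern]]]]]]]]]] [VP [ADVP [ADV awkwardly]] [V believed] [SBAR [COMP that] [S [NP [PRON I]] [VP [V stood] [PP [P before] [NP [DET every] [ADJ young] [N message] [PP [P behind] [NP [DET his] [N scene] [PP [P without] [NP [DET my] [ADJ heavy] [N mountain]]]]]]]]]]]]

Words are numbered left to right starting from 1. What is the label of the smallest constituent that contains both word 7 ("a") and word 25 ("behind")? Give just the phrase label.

S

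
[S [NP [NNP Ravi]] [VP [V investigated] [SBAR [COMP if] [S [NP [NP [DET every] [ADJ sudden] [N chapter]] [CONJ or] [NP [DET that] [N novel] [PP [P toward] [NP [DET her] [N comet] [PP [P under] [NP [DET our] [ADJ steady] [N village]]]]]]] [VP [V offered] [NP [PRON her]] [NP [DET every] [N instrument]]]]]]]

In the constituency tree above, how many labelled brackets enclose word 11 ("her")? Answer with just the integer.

9

The word sits inside DET, which is inside NP, inside PP, inside NP, inside NP, inside S, inside SBAR, inside VP, inside S — 9 brackets in all.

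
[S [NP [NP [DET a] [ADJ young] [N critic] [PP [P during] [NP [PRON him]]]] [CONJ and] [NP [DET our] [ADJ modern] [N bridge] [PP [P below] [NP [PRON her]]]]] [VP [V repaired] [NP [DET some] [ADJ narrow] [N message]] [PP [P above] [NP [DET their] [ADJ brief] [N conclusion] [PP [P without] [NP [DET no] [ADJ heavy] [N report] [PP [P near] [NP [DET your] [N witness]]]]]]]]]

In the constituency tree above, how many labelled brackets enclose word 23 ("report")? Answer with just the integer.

7

Path from the root down to the word: S → VP → PP → NP → PP → NP → N. That is 7 enclosing brackets.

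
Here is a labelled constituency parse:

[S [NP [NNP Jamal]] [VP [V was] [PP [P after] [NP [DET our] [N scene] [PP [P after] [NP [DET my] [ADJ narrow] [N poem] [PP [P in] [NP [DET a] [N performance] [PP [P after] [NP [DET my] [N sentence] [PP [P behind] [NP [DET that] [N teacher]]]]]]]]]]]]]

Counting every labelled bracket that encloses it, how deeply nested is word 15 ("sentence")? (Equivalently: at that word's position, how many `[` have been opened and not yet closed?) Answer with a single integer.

The word sits inside N, which is inside NP, inside PP, inside NP, inside PP, inside NP, inside PP, inside NP, inside PP, inside VP, inside S — 11 brackets in all.

11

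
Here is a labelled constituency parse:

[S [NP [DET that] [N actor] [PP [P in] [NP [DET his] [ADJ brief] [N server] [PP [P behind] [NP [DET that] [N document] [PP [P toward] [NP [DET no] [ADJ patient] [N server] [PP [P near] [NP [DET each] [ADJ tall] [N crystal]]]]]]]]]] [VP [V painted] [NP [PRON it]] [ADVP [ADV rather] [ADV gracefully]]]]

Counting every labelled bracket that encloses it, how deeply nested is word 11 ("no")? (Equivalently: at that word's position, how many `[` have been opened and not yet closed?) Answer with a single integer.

9

Path from the root down to the word: S → NP → PP → NP → PP → NP → PP → NP → DET. That is 9 enclosing brackets.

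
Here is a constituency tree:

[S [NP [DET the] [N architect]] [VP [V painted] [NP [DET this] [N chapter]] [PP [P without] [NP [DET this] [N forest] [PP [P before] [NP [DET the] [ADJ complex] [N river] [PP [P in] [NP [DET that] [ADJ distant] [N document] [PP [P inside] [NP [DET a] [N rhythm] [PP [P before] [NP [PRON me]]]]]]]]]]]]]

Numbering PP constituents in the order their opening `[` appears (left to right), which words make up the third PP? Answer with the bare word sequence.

in that distant document inside a rhythm before me

The PP opening brackets appear, in order, over: "without this forest before the complex river in that distant document inside a rhythm before me"; "before the complex river in that distant document inside a rhythm before me"; "in that distant document inside a rhythm before me"; "inside a rhythm before me"; "before me". The third one spans "in that distant document inside a rhythm before me".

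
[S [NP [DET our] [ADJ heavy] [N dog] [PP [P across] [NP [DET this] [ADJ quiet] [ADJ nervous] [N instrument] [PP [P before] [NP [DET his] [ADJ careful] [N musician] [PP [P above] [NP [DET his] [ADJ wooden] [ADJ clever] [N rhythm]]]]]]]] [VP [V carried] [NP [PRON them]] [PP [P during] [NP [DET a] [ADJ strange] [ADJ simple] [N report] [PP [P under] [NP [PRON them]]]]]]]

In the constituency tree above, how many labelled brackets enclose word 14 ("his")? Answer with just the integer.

9

Path from the root down to the word: S → NP → PP → NP → PP → NP → PP → NP → DET. That is 9 enclosing brackets.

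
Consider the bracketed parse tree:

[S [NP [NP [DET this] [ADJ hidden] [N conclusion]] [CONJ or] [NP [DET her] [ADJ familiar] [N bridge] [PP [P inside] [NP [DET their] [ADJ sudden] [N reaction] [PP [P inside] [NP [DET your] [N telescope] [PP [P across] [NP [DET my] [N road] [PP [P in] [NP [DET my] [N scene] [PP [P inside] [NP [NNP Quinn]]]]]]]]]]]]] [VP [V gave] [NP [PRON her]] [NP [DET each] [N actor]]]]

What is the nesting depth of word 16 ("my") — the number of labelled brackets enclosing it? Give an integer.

The word sits inside DET, which is inside NP, inside PP, inside NP, inside PP, inside NP, inside PP, inside NP, inside NP, inside S — 10 brackets in all.

10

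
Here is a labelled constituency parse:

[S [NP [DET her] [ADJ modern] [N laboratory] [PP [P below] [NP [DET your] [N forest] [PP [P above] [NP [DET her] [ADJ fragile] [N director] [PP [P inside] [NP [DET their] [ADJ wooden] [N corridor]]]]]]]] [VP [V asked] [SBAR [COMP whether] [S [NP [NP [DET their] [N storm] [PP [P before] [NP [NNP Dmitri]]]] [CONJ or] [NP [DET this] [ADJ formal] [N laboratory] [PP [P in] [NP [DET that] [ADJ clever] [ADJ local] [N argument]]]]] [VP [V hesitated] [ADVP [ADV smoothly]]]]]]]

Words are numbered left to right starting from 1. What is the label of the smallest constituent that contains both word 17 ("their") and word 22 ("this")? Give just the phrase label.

Both words fall inside [NP their storm before Dmitri or this formal laboratory in that clever local argument] (words 17–29), and no smaller constituent contains them both. Label: NP.

NP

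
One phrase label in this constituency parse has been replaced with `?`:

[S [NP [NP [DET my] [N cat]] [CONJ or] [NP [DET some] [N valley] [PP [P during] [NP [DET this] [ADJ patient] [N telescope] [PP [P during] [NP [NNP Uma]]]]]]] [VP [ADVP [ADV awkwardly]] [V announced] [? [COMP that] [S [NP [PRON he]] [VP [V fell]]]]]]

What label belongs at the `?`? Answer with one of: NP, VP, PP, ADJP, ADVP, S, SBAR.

A constituent whose immediate children are COMP 'that', S is a subordinate clause: SBAR.

SBAR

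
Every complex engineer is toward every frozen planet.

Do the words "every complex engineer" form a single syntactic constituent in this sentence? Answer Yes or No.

These words form the whole noun phrase headed by "engineer", so yes — one constituent.

Yes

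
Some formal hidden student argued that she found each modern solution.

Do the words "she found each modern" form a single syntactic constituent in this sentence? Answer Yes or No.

The sequence begins inside the noun phrase "she" and ends inside the verb phrase "found each modern solution"; it crosses a phrase boundary, so no single node in the tree spans exactly those words.

No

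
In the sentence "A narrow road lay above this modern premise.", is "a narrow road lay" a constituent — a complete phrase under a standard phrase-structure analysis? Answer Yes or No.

No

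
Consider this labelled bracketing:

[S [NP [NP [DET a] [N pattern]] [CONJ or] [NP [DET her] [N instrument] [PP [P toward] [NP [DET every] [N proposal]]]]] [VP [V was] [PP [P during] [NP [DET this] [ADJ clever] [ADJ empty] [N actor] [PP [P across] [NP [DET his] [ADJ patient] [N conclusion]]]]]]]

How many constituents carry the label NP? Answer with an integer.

6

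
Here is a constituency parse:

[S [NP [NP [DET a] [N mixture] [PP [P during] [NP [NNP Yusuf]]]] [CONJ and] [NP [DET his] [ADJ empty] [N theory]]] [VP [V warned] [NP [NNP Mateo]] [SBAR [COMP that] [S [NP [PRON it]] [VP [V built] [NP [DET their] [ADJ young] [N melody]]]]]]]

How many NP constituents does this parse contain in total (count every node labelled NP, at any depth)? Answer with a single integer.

The NP constituents are: [NP a mixture during Yusuf and his empty theory]; [NP a mixture during Yusuf]; [NP Yusuf]; [NP his empty theory]; [NP Mateo]; [NP it] …. Total: 7.

7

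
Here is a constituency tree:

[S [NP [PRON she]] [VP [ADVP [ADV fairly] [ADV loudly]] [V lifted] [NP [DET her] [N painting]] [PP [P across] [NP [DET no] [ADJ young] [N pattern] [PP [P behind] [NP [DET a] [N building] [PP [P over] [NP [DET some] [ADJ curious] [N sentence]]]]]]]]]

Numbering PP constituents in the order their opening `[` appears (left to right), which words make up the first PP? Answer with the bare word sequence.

In left-to-right order the PP constituents are "across no young pattern behind a building over some curious sentence"; "behind a building over some curious sentence"; "over some curious sentence". Number 1 is "across no young pattern behind a building over some curious sentence".

across no young pattern behind a building over some curious sentence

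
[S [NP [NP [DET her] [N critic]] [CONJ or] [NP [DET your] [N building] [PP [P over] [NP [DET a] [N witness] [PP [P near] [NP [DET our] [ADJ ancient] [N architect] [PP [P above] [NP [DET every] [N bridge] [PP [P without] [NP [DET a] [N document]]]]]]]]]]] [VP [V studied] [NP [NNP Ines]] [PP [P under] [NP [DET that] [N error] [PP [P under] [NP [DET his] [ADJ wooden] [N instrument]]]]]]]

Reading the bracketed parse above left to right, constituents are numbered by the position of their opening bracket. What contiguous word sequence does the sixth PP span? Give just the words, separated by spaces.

Opening `[PP` markers occur at word positions 6, 9, 13, 16, 21, 24; the sixth of these opens the constituent [PP under his wooden instrument].

under his wooden instrument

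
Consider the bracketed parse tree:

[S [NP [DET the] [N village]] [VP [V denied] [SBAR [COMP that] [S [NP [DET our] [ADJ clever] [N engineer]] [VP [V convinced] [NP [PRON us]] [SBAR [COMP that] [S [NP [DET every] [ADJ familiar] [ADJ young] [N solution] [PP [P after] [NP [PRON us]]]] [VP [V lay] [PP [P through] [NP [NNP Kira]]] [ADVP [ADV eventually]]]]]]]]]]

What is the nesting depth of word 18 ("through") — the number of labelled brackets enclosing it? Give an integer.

Counting open brackets not yet closed at "through": [S [VP [SBAR [S [VP [SBAR [S [VP [PP [P = 10.

10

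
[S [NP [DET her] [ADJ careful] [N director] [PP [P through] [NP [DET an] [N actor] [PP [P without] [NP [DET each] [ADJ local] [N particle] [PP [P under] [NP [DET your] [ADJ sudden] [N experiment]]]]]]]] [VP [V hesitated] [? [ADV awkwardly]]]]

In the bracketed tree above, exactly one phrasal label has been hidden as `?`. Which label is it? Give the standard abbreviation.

A constituent whose immediate children are ADV 'awkwardly' is an adverb phrase: ADVP.

ADVP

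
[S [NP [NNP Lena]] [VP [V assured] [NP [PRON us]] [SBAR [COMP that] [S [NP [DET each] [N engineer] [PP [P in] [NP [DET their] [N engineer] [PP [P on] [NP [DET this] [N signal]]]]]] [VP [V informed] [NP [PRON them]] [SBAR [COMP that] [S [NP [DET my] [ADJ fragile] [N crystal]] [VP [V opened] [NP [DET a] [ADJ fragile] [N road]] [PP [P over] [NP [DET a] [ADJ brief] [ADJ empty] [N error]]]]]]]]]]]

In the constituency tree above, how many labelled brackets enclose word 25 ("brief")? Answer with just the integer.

Counting open brackets not yet closed at "brief": [S [VP [SBAR [S [VP [SBAR [S [VP [PP [NP [ADJ = 11.

11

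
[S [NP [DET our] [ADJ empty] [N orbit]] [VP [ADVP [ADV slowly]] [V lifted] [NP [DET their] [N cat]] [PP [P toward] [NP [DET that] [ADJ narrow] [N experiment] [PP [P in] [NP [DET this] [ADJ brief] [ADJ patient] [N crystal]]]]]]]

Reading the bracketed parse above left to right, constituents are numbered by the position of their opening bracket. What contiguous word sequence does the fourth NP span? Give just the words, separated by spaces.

this brief patient crystal

The NP opening brackets appear, in order, over: "our empty orbit"; "their cat"; "that narrow experiment in this brief patient crystal"; "this brief patient crystal". The fourth one spans "this brief patient crystal".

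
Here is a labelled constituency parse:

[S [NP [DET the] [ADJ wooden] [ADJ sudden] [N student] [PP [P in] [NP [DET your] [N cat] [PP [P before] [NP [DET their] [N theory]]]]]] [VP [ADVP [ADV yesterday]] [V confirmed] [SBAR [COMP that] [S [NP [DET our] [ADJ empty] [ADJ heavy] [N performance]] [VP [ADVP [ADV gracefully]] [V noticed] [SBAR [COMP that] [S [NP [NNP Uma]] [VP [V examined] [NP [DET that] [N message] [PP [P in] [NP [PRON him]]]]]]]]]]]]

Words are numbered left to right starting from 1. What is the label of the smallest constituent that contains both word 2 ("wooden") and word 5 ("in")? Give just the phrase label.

NP

Both words fall inside [NP the wooden sudden student in your cat before their theory] (words 1–10), and no smaller constituent contains them both. Label: NP.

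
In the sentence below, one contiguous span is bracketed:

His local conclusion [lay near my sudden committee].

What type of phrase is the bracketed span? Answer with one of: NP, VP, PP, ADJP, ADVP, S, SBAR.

VP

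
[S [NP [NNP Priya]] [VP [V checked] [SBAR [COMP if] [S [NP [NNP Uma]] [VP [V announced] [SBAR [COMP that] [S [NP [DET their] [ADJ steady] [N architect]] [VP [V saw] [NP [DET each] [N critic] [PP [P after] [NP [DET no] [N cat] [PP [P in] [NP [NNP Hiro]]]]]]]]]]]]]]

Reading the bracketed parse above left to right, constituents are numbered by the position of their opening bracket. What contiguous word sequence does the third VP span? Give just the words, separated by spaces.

saw each critic after no cat in Hiro

Opening `[VP` markers occur at word positions 2, 5, 10; the third of these opens the constituent [VP saw each critic after no cat in Hiro].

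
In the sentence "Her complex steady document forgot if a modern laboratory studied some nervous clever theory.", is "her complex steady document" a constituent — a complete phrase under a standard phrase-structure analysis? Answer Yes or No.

Yes

"her complex steady document" is exactly the noun phrase [NP her complex steady document], a complete constituent.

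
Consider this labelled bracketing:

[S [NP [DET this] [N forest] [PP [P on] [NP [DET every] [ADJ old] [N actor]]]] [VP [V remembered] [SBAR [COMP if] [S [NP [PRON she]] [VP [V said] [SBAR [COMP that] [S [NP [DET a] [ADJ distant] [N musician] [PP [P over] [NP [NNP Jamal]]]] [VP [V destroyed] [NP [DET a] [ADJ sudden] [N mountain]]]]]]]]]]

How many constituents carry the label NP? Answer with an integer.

Listing each NP by its span: [NP this forest on every old actor]; [NP every old actor]; [NP she]; [NP a distant musician over Jamal]; [NP Jamal]; [NP a sudden mountain] — that makes 6.

6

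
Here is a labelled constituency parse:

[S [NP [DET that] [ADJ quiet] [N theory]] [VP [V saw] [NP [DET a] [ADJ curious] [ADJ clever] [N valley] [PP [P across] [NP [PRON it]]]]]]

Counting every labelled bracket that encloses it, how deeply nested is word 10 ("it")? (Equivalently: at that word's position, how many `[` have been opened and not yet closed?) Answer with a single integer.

6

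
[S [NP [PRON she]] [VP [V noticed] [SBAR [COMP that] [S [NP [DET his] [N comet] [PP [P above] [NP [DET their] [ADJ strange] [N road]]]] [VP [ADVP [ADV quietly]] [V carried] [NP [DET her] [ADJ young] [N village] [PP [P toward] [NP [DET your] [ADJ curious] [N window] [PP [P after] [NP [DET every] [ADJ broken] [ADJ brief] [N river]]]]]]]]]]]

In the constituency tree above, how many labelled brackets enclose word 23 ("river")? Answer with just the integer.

11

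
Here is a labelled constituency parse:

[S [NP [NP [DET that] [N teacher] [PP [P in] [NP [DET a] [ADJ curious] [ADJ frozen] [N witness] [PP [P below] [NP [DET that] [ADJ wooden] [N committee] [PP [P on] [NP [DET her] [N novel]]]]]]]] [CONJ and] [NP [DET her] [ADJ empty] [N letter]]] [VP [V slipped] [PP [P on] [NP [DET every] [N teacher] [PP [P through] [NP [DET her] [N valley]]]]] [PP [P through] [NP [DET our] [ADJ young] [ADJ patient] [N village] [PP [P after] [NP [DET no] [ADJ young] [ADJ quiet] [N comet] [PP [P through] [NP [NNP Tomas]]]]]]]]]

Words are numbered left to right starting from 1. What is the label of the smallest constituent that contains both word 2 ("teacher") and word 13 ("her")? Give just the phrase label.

NP

The smallest bracket enclosing both words is [NP that teacher in a curious frozen witness below that wooden committee on her novel], so the label is NP.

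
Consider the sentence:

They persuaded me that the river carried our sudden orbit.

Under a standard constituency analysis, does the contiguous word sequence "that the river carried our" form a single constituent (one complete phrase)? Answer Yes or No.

No

"that" belongs to the complementizer "that" while "our" belongs to the clause "the river carried our sudden orbit"; a span that runs across that boundary is not a single phrase.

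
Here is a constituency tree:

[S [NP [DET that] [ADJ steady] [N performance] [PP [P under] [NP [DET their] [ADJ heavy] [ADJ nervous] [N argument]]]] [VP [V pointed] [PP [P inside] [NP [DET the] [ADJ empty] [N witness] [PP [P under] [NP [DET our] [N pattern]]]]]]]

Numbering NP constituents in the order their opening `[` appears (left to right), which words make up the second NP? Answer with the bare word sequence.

their heavy nervous argument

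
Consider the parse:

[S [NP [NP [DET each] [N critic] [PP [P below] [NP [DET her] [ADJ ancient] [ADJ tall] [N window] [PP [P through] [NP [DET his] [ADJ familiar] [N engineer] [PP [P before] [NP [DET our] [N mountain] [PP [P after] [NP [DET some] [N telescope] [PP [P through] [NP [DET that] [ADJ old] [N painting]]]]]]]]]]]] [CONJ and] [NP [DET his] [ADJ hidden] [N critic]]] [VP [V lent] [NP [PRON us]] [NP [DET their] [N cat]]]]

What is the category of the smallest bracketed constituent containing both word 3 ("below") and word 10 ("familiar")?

PP

The smallest bracket enclosing both words is [PP below her ancient tall window through his familiar engineer before our mountain after some telescope through that old painting], so the label is PP.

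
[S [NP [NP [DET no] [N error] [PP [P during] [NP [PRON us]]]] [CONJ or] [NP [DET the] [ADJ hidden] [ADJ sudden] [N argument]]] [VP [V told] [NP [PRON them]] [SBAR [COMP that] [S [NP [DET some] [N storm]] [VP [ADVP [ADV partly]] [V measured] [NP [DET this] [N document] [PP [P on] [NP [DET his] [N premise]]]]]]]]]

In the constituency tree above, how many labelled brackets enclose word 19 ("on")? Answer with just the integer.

8

The word sits inside P, which is inside PP, inside NP, inside VP, inside S, inside SBAR, inside VP, inside S — 8 brackets in all.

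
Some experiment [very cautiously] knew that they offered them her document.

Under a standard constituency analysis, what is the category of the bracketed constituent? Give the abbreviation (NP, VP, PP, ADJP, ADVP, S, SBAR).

ADVP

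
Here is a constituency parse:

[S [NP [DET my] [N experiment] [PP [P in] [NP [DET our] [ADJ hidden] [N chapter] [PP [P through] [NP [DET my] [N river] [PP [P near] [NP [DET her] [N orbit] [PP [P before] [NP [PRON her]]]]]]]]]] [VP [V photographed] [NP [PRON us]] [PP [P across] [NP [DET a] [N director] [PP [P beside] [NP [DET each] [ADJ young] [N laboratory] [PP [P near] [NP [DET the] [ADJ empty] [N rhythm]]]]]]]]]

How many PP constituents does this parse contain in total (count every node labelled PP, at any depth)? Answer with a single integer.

7

The PP constituents are: [PP in our hidden chapter through my river near her orbit before her]; [PP through my river near her orbit before her]; [PP near her orbit before her]; [PP before her]; [PP across a director beside each young laboratory near the empty rhythm]; [PP beside each young laboratory near the empty rhythm] …. Total: 7.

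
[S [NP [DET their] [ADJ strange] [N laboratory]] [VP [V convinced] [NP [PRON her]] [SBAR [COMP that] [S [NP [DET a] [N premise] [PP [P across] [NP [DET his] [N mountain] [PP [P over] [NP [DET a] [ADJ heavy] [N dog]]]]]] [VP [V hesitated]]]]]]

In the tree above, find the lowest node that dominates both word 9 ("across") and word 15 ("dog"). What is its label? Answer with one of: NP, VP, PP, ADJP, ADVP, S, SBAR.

Word 9 lies under S → VP → SBAR → S → NP → PP → P; word 15 lies under S → VP → SBAR → S → NP → PP → NP → PP → NP → N. The lowest shared node is the PP.

PP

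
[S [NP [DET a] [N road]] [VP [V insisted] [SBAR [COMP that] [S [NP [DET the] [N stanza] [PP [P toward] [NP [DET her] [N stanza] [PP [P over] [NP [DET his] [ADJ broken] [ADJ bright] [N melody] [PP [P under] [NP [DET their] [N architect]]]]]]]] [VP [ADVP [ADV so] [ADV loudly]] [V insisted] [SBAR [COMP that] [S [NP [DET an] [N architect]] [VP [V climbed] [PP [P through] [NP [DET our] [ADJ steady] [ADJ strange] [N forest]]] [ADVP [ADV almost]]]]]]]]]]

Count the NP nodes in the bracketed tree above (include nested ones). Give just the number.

7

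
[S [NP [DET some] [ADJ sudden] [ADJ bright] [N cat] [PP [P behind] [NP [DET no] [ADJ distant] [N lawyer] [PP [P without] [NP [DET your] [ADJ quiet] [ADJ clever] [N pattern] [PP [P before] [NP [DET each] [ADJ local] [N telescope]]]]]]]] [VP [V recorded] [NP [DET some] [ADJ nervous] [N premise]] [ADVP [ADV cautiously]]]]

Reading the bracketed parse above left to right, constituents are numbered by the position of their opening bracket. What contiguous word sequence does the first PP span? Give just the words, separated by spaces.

behind no distant lawyer without your quiet clever pattern before each local telescope

Opening `[PP` markers occur at word positions 5, 9, 14; the first of these opens the constituent [PP behind no distant lawyer without your quiet clever pattern before each local telescope].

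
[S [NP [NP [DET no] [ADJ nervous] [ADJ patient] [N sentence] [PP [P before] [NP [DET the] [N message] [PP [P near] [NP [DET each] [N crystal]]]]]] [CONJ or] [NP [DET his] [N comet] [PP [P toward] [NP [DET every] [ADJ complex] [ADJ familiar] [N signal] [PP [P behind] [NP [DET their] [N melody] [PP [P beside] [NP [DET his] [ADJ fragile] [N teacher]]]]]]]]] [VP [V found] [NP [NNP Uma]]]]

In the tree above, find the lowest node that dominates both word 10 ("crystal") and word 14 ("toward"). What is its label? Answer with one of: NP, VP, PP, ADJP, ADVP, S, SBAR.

NP

Both words fall inside [NP no nervous patient sentence before the message near each crystal or his comet toward every complex familiar signal behind their melody beside his fragile teacher] (words 1–25), and no smaller constituent contains them both. Label: NP.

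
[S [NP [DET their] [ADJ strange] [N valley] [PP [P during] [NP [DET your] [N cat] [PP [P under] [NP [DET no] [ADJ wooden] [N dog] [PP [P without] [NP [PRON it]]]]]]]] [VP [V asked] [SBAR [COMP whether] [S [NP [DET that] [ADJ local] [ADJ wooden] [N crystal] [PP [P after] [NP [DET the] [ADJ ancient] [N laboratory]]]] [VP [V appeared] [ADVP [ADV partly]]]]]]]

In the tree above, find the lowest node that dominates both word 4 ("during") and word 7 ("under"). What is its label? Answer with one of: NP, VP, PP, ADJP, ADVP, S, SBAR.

PP

Word 4 lies under S → NP → PP → P; word 7 lies under S → NP → PP → NP → PP → P. The lowest shared node is the PP.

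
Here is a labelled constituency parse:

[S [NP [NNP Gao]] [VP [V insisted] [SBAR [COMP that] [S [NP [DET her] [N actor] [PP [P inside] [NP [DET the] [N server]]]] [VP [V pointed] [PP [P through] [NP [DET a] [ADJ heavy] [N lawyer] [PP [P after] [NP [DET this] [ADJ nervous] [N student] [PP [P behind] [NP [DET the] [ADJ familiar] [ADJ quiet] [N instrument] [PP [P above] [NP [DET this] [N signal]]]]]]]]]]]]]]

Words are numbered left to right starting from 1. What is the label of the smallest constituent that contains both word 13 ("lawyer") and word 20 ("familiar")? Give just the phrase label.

NP

The smallest bracket enclosing both words is [NP a heavy lawyer after this nervous student behind the familiar quiet instrument above this signal], so the label is NP.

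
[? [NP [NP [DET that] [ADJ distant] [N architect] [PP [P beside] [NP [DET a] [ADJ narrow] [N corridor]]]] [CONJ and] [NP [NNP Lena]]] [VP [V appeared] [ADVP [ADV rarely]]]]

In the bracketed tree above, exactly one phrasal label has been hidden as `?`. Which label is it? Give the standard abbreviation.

S

The `?` node immediately contains: NP, VP. That is the internal structure of a clause, so the label is S.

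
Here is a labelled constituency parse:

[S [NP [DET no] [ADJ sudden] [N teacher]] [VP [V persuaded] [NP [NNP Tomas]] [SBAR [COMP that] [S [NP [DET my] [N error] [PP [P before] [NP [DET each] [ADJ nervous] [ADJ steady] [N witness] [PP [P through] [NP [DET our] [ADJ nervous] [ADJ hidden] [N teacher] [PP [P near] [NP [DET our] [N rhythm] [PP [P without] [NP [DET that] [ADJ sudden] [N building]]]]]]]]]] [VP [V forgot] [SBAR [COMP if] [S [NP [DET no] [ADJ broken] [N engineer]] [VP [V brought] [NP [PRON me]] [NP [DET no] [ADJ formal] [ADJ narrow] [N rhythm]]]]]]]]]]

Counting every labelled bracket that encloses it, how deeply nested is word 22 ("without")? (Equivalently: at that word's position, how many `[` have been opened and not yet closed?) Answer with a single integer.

The word sits inside P, which is inside PP, inside NP, inside PP, inside NP, inside PP, inside NP, inside PP, inside NP, inside S, inside SBAR, inside VP, inside S — 13 brackets in all.

13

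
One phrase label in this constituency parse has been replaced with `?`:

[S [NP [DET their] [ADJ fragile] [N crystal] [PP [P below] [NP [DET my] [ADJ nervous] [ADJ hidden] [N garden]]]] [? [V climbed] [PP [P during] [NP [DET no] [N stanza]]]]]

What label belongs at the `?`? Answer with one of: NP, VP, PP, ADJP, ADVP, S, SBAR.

VP

Looking at what the `?` directly dominates — V 'climbed', PP — this is a verb phrase (VP).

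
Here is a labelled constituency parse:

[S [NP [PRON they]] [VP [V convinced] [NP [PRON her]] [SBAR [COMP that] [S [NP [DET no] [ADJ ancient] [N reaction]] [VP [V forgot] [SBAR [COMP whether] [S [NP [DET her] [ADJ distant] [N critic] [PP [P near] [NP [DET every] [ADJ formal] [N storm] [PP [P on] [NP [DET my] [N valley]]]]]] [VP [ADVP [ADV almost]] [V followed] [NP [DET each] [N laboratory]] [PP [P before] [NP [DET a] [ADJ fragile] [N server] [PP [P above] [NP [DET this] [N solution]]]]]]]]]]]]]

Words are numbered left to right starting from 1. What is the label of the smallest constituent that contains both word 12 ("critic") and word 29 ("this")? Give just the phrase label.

Word 12 lies under S → VP → SBAR → S → VP → SBAR → S → NP → N; word 29 lies under S → VP → SBAR → S → VP → SBAR → S → VP → PP → NP → PP → NP → DET. The lowest shared node is the S.

S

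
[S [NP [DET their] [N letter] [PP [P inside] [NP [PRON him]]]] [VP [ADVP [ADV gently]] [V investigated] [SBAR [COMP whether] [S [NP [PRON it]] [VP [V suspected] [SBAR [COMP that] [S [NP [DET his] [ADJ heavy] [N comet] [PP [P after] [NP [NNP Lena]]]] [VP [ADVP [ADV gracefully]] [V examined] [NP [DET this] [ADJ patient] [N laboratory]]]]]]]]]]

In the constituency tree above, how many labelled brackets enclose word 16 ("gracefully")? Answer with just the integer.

10

Path from the root down to the word: S → VP → SBAR → S → VP → SBAR → S → VP → ADVP → ADV. That is 10 enclosing brackets.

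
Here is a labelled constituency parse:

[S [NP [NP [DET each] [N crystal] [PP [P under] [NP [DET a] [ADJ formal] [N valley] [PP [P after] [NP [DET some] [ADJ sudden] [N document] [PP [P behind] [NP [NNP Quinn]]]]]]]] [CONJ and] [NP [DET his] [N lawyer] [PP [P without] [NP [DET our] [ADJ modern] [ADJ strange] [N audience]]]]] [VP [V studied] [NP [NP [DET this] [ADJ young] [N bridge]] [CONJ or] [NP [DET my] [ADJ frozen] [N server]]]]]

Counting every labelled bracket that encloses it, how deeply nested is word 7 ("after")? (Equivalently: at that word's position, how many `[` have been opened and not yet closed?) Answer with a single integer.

7

Counting open brackets not yet closed at "after": [S [NP [NP [PP [NP [PP [P = 7.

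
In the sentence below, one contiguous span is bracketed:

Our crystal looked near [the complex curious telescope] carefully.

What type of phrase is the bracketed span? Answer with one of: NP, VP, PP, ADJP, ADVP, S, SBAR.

NP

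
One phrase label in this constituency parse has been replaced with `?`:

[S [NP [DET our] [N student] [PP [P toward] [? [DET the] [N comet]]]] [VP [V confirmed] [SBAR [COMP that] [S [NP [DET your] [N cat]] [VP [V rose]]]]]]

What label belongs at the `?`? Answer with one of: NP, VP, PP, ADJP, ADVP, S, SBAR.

NP

The `?` node immediately contains: DET 'the', N 'comet'. That is the internal structure of a noun phrase, so the label is NP.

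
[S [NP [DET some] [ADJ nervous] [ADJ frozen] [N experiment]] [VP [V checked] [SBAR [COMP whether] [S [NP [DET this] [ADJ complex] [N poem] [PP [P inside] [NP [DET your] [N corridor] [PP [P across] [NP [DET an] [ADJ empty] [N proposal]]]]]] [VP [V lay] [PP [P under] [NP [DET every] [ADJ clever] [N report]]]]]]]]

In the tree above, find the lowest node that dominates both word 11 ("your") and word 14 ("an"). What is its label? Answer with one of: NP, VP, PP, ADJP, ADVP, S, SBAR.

NP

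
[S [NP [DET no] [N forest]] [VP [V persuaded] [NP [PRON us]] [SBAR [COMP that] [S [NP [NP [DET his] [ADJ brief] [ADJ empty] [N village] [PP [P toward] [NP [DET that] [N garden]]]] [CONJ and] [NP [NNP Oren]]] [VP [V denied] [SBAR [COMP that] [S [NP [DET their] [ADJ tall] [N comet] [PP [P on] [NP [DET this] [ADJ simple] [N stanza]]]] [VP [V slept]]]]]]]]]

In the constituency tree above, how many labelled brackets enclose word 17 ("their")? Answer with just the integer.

Counting open brackets not yet closed at "their": [S [VP [SBAR [S [VP [SBAR [S [NP [DET = 9.

9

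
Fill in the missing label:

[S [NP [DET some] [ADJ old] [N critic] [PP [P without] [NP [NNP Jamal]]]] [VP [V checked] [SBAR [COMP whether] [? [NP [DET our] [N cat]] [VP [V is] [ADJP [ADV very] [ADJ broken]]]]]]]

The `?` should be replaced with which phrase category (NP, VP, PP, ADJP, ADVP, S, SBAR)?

The `?` node immediately contains: NP, VP. That is the internal structure of a clause, so the label is S.

S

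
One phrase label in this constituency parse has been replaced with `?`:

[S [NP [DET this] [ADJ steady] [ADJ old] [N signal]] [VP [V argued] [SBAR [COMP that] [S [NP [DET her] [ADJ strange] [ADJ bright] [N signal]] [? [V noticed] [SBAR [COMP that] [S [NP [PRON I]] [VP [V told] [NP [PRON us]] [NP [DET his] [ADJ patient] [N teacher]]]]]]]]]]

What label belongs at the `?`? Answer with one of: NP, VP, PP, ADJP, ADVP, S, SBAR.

The `?` node immediately contains: V 'noticed', SBAR. That is the internal structure of a verb phrase, so the label is VP.

VP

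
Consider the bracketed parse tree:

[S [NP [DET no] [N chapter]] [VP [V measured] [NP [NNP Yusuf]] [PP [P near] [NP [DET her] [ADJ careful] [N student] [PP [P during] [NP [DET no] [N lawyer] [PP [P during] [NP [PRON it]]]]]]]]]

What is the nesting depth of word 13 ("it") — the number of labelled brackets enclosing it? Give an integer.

The word sits inside PRON, which is inside NP, inside PP, inside NP, inside PP, inside NP, inside PP, inside VP, inside S — 9 brackets in all.

9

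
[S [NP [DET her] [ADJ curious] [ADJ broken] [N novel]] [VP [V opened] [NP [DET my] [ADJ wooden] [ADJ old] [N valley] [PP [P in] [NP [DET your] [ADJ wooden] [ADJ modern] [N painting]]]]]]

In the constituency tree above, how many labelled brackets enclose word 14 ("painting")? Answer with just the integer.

Counting open brackets not yet closed at "painting": [S [VP [NP [PP [NP [N = 6.

6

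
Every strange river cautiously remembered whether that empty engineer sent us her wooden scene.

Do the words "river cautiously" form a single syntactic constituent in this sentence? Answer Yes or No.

The sequence begins inside the noun phrase "every strange river" and ends inside the verb phrase "cautiously remembered whether that empty engineer sent us her wooden scene"; it crosses a phrase boundary, so no single node in the tree spans exactly those words.

No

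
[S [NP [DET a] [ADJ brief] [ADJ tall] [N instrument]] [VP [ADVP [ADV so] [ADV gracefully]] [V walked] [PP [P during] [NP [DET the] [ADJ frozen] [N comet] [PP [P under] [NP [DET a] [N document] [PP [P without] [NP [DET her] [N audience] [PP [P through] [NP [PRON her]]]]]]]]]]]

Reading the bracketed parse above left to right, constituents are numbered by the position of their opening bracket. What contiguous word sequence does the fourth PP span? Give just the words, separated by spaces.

through her

The PP opening brackets appear, in order, over: "during the frozen comet under a document without her audience through her"; "under a document without her audience through her"; "without her audience through her"; "through her". The fourth one spans "through her".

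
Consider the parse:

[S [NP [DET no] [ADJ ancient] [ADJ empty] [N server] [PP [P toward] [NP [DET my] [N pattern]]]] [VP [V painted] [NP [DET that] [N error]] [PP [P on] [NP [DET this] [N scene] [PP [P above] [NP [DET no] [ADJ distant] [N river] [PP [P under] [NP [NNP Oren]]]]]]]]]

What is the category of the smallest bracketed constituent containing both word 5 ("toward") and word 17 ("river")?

Word 5 lies under S → NP → PP → P; word 17 lies under S → VP → PP → NP → PP → NP → N. The lowest shared node is the S.

S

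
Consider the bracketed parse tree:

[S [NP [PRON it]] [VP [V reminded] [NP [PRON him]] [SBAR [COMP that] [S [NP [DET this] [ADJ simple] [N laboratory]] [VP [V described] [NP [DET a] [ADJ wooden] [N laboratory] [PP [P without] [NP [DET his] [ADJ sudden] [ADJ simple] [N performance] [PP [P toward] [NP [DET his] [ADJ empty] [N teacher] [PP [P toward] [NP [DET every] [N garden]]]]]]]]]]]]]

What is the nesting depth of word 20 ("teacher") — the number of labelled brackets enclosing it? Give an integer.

Path from the root down to the word: S → VP → SBAR → S → VP → NP → PP → NP → PP → NP → N. That is 11 enclosing brackets.

11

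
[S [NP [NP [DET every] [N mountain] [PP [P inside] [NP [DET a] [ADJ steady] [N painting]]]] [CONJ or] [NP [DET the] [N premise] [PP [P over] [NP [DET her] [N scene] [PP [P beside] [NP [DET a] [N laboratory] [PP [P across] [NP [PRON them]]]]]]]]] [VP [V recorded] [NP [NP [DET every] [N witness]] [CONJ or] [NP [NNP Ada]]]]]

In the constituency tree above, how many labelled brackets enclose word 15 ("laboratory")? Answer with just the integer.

Path from the root down to the word: S → NP → NP → PP → NP → PP → NP → N. That is 8 enclosing brackets.

8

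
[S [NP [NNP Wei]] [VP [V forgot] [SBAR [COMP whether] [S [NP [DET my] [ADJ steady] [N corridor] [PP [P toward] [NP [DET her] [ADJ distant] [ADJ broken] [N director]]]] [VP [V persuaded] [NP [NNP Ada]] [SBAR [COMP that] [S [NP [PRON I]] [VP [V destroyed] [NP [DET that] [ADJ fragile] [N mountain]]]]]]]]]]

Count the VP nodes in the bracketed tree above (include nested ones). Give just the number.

Scanning left to right, an opening `[VP` appears at word positions 2, 12, 16 — 3 in total.

3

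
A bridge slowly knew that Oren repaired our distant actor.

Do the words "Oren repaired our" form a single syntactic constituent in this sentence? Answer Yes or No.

No

"Oren" belongs to the noun phrase "Oren" while "our" belongs to the verb phrase "repaired our distant actor"; a span that runs across that boundary is not a single phrase.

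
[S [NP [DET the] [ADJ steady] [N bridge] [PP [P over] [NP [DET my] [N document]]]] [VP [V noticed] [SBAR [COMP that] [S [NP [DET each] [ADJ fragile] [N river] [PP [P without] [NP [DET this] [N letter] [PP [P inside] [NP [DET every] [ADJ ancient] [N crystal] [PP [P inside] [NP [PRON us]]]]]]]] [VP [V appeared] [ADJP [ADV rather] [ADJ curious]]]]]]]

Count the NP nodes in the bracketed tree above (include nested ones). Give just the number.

The NP constituents are: [NP the steady bridge over my document]; [NP my document]; [NP each fragile river without this letter inside every ancient crystal inside us]; [NP this letter inside every ancient crystal inside us]; [NP every ancient crystal inside us]; [NP us]. Total: 6.

6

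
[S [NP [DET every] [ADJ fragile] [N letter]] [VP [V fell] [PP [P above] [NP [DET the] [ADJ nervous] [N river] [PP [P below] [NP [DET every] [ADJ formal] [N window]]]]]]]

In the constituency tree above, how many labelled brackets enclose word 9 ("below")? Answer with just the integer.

6

Counting open brackets not yet closed at "below": [S [VP [PP [NP [PP [P = 6.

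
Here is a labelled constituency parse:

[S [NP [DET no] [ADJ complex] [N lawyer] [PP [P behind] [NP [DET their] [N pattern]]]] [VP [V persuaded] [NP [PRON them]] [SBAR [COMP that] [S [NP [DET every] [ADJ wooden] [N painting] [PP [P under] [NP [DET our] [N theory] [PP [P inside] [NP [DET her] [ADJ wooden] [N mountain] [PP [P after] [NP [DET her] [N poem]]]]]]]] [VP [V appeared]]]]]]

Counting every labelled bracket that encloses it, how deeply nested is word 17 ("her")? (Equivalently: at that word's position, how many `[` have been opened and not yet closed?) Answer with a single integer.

10

Path from the root down to the word: S → VP → SBAR → S → NP → PP → NP → PP → NP → DET. That is 10 enclosing brackets.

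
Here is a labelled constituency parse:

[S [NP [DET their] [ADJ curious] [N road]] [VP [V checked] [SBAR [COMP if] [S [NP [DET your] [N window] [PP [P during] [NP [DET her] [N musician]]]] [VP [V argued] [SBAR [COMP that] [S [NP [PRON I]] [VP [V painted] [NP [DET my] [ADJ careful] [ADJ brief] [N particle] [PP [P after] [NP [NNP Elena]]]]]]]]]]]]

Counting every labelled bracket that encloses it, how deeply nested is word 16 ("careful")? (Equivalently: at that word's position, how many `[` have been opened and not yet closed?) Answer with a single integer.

The word sits inside ADJ, which is inside NP, inside VP, inside S, inside SBAR, inside VP, inside S, inside SBAR, inside VP, inside S — 10 brackets in all.

10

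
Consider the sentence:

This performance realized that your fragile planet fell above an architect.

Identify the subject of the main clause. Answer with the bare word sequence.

In the main clause the verb is "realized"; the NP preceding it, "this performance", is the subject.

this performance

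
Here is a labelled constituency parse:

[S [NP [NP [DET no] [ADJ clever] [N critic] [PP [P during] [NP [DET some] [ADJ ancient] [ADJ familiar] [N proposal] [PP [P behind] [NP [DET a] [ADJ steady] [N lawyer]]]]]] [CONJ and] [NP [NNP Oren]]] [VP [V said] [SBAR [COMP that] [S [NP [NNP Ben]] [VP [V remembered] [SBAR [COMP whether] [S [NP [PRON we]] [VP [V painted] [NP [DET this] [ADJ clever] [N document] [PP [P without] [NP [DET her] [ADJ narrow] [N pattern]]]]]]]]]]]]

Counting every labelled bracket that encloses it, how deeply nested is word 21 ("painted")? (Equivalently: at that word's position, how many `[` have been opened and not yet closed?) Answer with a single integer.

9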